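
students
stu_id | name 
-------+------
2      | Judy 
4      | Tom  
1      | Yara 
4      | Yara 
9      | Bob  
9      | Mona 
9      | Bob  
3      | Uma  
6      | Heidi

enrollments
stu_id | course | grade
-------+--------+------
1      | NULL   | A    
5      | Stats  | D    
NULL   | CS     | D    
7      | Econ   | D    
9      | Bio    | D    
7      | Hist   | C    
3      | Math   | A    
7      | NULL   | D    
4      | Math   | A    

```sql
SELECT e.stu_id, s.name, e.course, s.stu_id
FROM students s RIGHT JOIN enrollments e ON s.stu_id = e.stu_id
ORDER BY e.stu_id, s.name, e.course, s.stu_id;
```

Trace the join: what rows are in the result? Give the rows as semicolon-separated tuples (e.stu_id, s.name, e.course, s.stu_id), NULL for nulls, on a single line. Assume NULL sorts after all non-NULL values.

RIGHT JOIN keeps every row from `enrollments`; unmatched rows get NULL for `students`'s columns.
Matching on s.stu_id = e.stu_id. A NULL in a compared column never satisfies the condition.
- s[0] stu_id=2 → no match.
- s[1] stu_id=4 → 1 match(es) in e → 1 row(s).
- s[2] stu_id=1 → 1 match(es) in e → 1 row(s).
- s[3] stu_id=4 → 1 match(es) in e → 1 row(s).
- s[4] stu_id=9 → 1 match(es) in e → 1 row(s).
- s[5] stu_id=9 → 1 match(es) in e → 1 row(s).
- s[6] stu_id=9 → 1 match(es) in e → 1 row(s).
- s[7] stu_id=3 → 1 match(es) in e → 1 row(s).
- s[8] stu_id=6 → no match.
- 5 e row(s) had no s match → kept, s columns NULL.

(1, Yara, NULL, 1); (3, Uma, Math, 3); (4, Tom, Math, 4); (4, Yara, Math, 4); (5, NULL, Stats, NULL); (7, NULL, Econ, NULL); (7, NULL, Hist, NULL); (7, NULL, NULL, NULL); (9, Bob, Bio, 9); (9, Bob, Bio, 9); (9, Mona, Bio, 9); (NULL, NULL, CS, NULL)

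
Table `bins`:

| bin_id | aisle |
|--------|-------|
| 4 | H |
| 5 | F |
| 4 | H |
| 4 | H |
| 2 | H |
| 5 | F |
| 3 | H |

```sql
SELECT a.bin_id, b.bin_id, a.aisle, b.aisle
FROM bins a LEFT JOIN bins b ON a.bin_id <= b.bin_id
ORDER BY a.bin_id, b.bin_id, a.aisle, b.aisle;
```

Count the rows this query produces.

LEFT JOIN keeps every row from `bins a`; unmatched rows get NULL for `bins b`'s columns.
Matching on a.bin_id <= b.bin_id.
- bin_id=4: 5 matching b row(s), so 5 row(s) emitted.
- bin_id=5: 2 matching b row(s), so 2 row(s) emitted.
- bin_id=4: 5 matching b row(s), so 5 row(s) emitted.
- bin_id=4: 5 matching b row(s), so 5 row(s) emitted.
- bin_id=2: 7 matching b row(s), so 7 row(s) emitted.
- bin_id=5: 2 matching b row(s), so 2 row(s) emitted.
- bin_id=3: 6 matching b row(s), so 6 row(s) emitted.
Total: 32 rows.

32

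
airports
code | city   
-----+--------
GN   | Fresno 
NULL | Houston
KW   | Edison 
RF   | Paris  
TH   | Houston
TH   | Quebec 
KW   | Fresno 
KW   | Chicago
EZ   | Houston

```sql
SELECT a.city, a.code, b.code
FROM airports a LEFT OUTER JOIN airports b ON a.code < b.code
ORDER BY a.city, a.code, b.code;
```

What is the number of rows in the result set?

27

LEFT JOIN keeps every row from `airports a`; unmatched rows get NULL for `airports b`'s columns.
Matching on a.code < b.code. A NULL in a compared column never satisfies the condition.
- a[0] code=GN → 6 match(es) in b → 6 row(s).
- a[1] code=NULL → no match; kept with NULLs on the b side.
- a[2] code=KW → 3 match(es) in b → 3 row(s).
- a[3] code=RF → 2 match(es) in b → 2 row(s).
- a[4] code=TH → no match; kept with NULLs on the b side.
- a[5] code=TH → no match; kept with NULLs on the b side.
- a[6] code=KW → 3 match(es) in b → 3 row(s).
- a[7] code=KW → 3 match(es) in b → 3 row(s).
- a[8] code=EZ → 7 match(es) in b → 7 row(s).
Total: 24 matched + 3 padded = 27 rows.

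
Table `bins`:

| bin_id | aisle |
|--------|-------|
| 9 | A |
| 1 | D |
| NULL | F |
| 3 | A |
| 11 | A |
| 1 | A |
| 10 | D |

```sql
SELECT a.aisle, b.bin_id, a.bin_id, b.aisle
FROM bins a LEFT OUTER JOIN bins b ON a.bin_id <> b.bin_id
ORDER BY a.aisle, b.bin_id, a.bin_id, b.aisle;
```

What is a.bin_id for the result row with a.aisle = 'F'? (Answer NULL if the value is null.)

NULL

LEFT JOIN keeps every row from `bins a`; unmatched rows get NULL for `bins b`'s columns.
Matching on a.bin_id <> b.bin_id. A NULL in a compared column never satisfies the condition.
- a (bin_id=9) pairs with 5 row(s) of b.
- a (bin_id=1) pairs with 4 row(s) of b.
- a (bin_id=NULL) has no partner → padded with NULL.
- a (bin_id=3) pairs with 5 row(s) of b.
- a (bin_id=11) pairs with 5 row(s) of b.
- a (bin_id=1) pairs with 4 row(s) of b.
- a (bin_id=10) pairs with 5 row(s) of b.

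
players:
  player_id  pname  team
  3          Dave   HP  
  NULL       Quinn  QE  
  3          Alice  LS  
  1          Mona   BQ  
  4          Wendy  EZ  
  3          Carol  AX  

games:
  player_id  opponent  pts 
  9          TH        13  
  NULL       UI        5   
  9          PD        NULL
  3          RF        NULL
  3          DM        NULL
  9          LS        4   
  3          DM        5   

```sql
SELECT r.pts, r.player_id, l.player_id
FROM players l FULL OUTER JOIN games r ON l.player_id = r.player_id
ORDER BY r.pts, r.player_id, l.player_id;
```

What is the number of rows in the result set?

FULL OUTER JOIN keeps every row from both sides; unmatched rows get NULL for the other side's columns.
Matching on l.player_id = r.player_id. A NULL in a compared column never satisfies the condition.
- l (player_id=3) pairs with 3 row(s) of r.
- l (player_id=NULL) has no partner → padded with NULL.
- l (player_id=3) pairs with 3 row(s) of r.
- l (player_id=1) has no partner → padded with NULL.
- l (player_id=4) has no partner → padded with NULL.
- l (player_id=3) pairs with 3 row(s) of r.
- plus 4 unmatched r row(s), each kept with NULL l columns.
Total: 9 matched + 7 padded = 16 rows.

16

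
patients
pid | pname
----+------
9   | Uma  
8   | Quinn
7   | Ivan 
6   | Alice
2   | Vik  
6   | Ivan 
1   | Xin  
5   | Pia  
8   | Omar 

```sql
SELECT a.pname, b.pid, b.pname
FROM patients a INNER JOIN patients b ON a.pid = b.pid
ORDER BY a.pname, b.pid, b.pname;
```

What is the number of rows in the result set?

13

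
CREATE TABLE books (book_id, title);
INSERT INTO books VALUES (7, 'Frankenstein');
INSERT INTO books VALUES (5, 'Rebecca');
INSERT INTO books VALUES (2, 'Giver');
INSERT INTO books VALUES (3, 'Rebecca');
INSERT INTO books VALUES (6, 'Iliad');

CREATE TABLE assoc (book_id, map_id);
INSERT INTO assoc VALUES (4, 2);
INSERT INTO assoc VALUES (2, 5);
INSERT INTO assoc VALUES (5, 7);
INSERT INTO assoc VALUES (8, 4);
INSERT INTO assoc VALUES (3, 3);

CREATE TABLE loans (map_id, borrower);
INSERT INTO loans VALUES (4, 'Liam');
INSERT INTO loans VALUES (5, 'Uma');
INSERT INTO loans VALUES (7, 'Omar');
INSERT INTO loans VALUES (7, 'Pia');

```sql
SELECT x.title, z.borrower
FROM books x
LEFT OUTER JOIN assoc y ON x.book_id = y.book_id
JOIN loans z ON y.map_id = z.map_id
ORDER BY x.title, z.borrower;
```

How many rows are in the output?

3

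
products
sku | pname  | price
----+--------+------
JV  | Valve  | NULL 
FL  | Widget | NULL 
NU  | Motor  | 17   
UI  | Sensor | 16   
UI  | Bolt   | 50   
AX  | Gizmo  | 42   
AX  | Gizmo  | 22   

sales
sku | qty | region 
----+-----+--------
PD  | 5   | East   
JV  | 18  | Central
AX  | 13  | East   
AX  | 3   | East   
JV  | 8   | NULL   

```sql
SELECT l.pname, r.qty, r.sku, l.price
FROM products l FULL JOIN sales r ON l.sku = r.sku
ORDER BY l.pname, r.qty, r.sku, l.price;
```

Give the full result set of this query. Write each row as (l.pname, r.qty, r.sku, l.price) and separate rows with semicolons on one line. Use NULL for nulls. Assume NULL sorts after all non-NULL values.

(Bolt, NULL, NULL, 50); (Gizmo, 3, AX, 22); (Gizmo, 3, AX, 42); (Gizmo, 13, AX, 22); (Gizmo, 13, AX, 42); (Motor, NULL, NULL, 17); (Sensor, NULL, NULL, 16); (Valve, 8, JV, NULL); (Valve, 18, JV, NULL); (Widget, NULL, NULL, NULL); (NULL, 5, PD, NULL)

FULL OUTER JOIN keeps every row from both sides; unmatched rows get NULL for the other side's columns.
Matching on l.sku = r.sku.
- l[0] sku=JV → 2 match(es) in r → 2 row(s).
- l[1] sku=FL → no match; kept with NULLs on the r side.
- l[2] sku=NU → no match; kept with NULLs on the r side.
- l[3] sku=UI → no match; kept with NULLs on the r side.
- l[4] sku=UI → no match; kept with NULLs on the r side.
- l[5] sku=AX → 2 match(es) in r → 2 row(s).
- l[6] sku=AX → 2 match(es) in r → 2 row(s).
- 1 r row(s) had no l match → kept, l columns NULL.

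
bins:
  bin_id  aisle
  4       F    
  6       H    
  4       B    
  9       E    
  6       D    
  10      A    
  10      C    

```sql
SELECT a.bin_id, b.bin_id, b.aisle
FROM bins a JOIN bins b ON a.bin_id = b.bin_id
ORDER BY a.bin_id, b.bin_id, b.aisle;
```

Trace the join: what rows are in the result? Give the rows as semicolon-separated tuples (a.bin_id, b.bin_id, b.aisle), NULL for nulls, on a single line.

(4, 4, B); (4, 4, B); (4, 4, F); (4, 4, F); (6, 6, D); (6, 6, D); (6, 6, H); (6, 6, H); (9, 9, E); (10, 10, A); (10, 10, A); (10, 10, C); (10, 10, C)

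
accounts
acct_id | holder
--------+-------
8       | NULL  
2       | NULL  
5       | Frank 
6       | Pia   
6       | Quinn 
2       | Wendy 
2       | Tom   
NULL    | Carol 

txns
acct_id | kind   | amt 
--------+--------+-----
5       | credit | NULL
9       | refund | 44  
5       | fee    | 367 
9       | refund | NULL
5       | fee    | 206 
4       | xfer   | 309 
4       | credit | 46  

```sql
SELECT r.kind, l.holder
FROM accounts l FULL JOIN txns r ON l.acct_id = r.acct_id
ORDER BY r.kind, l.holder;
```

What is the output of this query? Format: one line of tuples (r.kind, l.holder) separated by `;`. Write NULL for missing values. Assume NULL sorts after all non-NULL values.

(credit, Frank); (credit, NULL); (fee, Frank); (fee, Frank); (refund, NULL); (refund, NULL); (xfer, NULL); (NULL, Carol); (NULL, Pia); (NULL, Quinn); (NULL, Tom); (NULL, Wendy); (NULL, NULL); (NULL, NULL)

FULL OUTER JOIN keeps every row from both sides; unmatched rows get NULL for the other side's columns.
Matching on l.acct_id = r.acct_id. A NULL in a compared column never satisfies the condition.
- l (acct_id=8) has no partner → padded with NULL.
- l (acct_id=2) has no partner → padded with NULL.
- l (acct_id=5) pairs with 3 row(s) of r.
- l (acct_id=6) has no partner → padded with NULL.
- l (acct_id=6) has no partner → padded with NULL.
- l (acct_id=2) has no partner → padded with NULL.
- l (acct_id=2) has no partner → padded with NULL.
- l (acct_id=NULL) has no partner → padded with NULL.
- 4 row(s) from r found no l partner → padded with NULL.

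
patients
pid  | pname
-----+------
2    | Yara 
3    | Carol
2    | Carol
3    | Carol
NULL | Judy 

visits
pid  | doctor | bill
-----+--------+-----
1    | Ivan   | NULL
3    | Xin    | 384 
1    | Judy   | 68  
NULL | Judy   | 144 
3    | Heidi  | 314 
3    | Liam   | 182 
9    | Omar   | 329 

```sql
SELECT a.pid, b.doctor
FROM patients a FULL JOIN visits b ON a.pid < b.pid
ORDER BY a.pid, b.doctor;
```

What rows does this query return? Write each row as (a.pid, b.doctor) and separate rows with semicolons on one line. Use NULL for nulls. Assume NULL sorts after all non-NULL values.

(2, Heidi); (2, Heidi); (2, Liam); (2, Liam); (2, Omar); (2, Omar); (2, Xin); (2, Xin); (3, Omar); (3, Omar); (NULL, Ivan); (NULL, Judy); (NULL, Judy); (NULL, NULL)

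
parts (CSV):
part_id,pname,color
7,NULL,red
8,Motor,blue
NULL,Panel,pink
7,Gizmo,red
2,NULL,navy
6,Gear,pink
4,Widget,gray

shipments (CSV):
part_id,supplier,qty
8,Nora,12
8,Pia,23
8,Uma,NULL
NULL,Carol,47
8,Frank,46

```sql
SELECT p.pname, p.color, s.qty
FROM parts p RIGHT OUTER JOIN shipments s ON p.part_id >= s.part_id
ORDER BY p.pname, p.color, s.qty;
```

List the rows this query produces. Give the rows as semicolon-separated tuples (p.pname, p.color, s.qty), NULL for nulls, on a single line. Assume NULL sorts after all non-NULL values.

RIGHT JOIN keeps every row from `shipments`; unmatched rows get NULL for `parts`'s columns.
Matching on p.part_id >= s.part_id. A NULL in a compared column never satisfies the condition.
- p[0] part_id=7 → no match.
- p[1] part_id=8 → 4 match(es) in s → 4 row(s).
- p[2] part_id=NULL → no match.
- p[3] part_id=7 → no match.
- p[4] part_id=2 → no match.
- p[5] part_id=6 → no match.
- p[6] part_id=4 → no match.
- 1 s row(s) had no p match → kept, p columns NULL.
After projecting and ordering:
p.pname | p.color | s.qty
Motor | blue | 12
Motor | blue | 23
Motor | blue | 46
Motor | blue | NULL
NULL | NULL | 47

(Motor, blue, 12); (Motor, blue, 23); (Motor, blue, 46); (Motor, blue, NULL); (NULL, NULL, 47)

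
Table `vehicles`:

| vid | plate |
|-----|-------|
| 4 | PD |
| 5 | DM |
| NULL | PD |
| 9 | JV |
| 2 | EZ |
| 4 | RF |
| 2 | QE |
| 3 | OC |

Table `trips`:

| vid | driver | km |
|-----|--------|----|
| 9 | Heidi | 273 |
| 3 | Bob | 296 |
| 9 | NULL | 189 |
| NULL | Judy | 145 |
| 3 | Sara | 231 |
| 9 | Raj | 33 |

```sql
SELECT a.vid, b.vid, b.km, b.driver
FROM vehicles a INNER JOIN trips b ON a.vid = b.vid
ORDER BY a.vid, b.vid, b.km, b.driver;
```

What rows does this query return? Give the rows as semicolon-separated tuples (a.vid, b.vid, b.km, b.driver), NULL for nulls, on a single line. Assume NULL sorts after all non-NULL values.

INNER JOIN keeps only pairs where the ON condition holds.
Matching on a.vid = b.vid. A NULL in a compared column never satisfies the condition.
- a (vid=4) has no partner → excluded.
- a (vid=5) has no partner → excluded.
- a (vid=NULL) has no partner → excluded.
- a (vid=9) pairs with 3 row(s) of b.
- a (vid=2) has no partner → excluded.
- a (vid=4) has no partner → excluded.
- a (vid=2) has no partner → excluded.
- a (vid=3) pairs with 2 row(s) of b.
After projecting and ordering:
a.vid | b.vid | b.km | b.driver
3 | 3 | 231 | Sara
3 | 3 | 296 | Bob
9 | 9 | 33 | Raj
9 | 9 | 189 | NULL
9 | 9 | 273 | Heidi

(3, 3, 231, Sara); (3, 3, 296, Bob); (9, 9, 33, Raj); (9, 9, 189, NULL); (9, 9, 273, Heidi)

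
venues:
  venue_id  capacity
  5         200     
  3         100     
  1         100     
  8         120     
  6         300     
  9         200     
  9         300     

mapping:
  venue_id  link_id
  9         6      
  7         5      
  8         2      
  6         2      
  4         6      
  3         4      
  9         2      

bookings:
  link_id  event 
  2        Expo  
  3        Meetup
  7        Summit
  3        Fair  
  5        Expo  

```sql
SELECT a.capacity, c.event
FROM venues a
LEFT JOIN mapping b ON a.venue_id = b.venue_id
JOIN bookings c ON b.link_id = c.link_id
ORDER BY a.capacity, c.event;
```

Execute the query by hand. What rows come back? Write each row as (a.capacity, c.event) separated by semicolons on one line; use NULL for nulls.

(120, Expo); (200, Expo); (300, Expo); (300, Expo)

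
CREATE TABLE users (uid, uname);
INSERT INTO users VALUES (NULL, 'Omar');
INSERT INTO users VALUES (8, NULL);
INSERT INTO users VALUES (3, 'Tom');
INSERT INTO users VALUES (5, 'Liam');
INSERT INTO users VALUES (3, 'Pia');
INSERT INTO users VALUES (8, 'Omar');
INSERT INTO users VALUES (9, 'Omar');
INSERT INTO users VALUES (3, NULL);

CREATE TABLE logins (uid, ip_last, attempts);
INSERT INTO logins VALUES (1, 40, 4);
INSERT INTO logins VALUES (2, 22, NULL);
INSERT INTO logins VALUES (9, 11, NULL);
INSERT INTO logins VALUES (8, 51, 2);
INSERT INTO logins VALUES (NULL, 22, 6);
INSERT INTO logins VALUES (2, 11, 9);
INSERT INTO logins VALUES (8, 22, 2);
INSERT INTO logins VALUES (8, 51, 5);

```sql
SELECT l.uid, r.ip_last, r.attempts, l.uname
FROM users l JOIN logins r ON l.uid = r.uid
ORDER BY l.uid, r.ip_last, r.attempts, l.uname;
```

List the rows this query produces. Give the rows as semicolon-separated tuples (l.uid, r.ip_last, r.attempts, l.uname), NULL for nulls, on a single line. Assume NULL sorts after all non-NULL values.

(8, 22, 2, Omar); (8, 22, 2, NULL); (8, 51, 2, Omar); (8, 51, 2, NULL); (8, 51, 5, Omar); (8, 51, 5, NULL); (9, 11, NULL, Omar)

INNER JOIN keeps only pairs where the ON condition holds.
Matching on l.uid = r.uid. A NULL in a compared column never satisfies the condition.
Matched pairs: 7.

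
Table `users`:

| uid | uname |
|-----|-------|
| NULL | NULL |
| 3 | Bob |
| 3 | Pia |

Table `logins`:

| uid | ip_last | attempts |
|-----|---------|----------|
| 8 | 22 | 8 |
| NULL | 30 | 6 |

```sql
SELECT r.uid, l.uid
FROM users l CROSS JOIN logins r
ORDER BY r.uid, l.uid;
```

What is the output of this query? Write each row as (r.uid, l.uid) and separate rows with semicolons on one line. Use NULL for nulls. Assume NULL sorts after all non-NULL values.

(8, 3); (8, 3); (8, NULL); (NULL, 3); (NULL, 3); (NULL, NULL)

CROSS JOIN pairs every row of `users` with every row of `logins`: 3 × 2 = 6 rows.
After projecting and ordering:
r.uid | l.uid
8 | 3
8 | 3
8 | NULL
NULL | 3
NULL | 3
NULL | NULL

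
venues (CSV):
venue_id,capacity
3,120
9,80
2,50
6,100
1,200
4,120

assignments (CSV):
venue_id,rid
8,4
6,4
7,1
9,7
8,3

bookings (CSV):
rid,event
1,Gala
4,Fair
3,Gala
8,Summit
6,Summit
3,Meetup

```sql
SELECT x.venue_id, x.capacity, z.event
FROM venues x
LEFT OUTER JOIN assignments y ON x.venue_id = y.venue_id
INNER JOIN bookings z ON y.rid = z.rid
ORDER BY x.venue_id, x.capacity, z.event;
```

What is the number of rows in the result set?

Step 1 — x LEFT JOIN y on venue_id → 6 row(s).
Then INNER JOIN `bookings z` on rid: keep only rows whose y.rid appears in z.
Result: 1 row(s).

1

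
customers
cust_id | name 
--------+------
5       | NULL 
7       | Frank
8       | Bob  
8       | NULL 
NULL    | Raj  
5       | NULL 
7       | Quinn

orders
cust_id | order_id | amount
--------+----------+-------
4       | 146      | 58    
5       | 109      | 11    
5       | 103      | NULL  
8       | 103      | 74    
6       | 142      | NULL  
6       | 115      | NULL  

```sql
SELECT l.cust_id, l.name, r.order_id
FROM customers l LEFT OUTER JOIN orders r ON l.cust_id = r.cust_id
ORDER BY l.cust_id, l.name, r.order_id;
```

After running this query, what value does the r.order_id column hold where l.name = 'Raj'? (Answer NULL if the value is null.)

NULL

LEFT JOIN keeps every row from `customers`; unmatched rows get NULL for `orders`'s columns.
Matching on l.cust_id = r.cust_id. A NULL in a compared column never satisfies the condition.
- l (cust_id=5) pairs with 2 row(s) of r.
- l (cust_id=7) has no partner → padded with NULL.
- l (cust_id=8) pairs with 1 row(s) of r.
- l (cust_id=8) pairs with 1 row(s) of r.
- l (cust_id=NULL) has no partner → padded with NULL.
- l (cust_id=5) pairs with 2 row(s) of r.
- l (cust_id=7) has no partner → padded with NULL.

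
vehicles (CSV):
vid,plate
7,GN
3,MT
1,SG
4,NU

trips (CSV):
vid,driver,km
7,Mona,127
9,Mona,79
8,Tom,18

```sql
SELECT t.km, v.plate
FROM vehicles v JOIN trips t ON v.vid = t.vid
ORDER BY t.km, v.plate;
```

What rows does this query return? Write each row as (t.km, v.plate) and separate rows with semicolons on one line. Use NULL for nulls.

(127, GN)

INNER JOIN keeps only pairs where the ON condition holds.
Matching on v.vid = t.vid.
- v[0] vid=7 → 1 match(es) in t → 1 row(s).
- v[1] vid=3 → no match; dropped.
- v[2] vid=1 → no match; dropped.
- v[3] vid=4 → no match; dropped.
After projecting and ordering:
t.km | v.plate
127 | GN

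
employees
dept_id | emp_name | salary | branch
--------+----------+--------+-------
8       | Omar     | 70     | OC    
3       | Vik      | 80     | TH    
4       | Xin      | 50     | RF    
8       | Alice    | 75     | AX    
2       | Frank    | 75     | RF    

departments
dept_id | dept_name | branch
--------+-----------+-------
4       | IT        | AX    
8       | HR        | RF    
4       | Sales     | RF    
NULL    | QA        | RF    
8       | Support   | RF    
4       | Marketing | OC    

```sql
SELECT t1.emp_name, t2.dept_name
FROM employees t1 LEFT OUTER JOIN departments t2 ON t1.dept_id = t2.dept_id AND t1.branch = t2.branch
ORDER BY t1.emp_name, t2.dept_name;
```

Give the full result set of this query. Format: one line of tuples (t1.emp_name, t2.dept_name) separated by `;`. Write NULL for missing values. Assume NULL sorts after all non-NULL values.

(Alice, NULL); (Frank, NULL); (Omar, NULL); (Vik, NULL); (Xin, Sales)

LEFT JOIN keeps every row from `employees`; unmatched rows get NULL for `departments`'s columns.
Matching on t1.dept_id = t2.dept_id AND t1.branch = t2.branch. A NULL in a compared column never satisfies the condition.
Matched pairs: 1; unmatched t1 rows kept: 4.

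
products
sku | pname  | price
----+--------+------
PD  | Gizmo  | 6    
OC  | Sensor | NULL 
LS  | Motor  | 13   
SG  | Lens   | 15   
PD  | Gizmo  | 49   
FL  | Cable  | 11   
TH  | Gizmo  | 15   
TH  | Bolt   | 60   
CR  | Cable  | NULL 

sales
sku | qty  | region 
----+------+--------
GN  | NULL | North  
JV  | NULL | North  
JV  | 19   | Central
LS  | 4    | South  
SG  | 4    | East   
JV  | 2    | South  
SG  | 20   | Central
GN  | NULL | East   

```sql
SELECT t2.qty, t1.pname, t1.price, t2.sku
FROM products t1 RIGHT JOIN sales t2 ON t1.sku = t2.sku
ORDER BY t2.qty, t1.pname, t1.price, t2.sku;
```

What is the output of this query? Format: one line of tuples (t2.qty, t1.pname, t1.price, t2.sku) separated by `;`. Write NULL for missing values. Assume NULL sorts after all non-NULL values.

RIGHT JOIN keeps every row from `sales`; unmatched rows get NULL for `products`'s columns.
Matching on t1.sku = t2.sku.
- t1[0] sku=PD → no match.
- t1[1] sku=OC → no match.
- t1[2] sku=LS → 1 match(es) in t2 → 1 row(s).
- t1[3] sku=SG → 2 match(es) in t2 → 2 row(s).
- t1[4] sku=PD → no match.
- t1[5] sku=FL → no match.
- t1[6] sku=TH → no match.
- t1[7] sku=TH → no match.
- t1[8] sku=CR → no match.
- plus 5 unmatched t2 row(s), each kept with NULL t1 columns.
After projecting and ordering:
t2.qty | t1.pname | t1.price | t2.sku
2 | NULL | NULL | JV
4 | Lens | 15 | SG
4 | Motor | 13 | LS
19 | NULL | NULL | JV
20 | Lens | 15 | SG
NULL | NULL | NULL | GN
NULL | NULL | NULL | GN
NULL | NULL | NULL | JV

(2, NULL, NULL, JV); (4, Lens, 15, SG); (4, Motor, 13, LS); (19, NULL, NULL, JV); (20, Lens, 15, SG); (NULL, NULL, NULL, GN); (NULL, NULL, NULL, GN); (NULL, NULL, NULL, JV)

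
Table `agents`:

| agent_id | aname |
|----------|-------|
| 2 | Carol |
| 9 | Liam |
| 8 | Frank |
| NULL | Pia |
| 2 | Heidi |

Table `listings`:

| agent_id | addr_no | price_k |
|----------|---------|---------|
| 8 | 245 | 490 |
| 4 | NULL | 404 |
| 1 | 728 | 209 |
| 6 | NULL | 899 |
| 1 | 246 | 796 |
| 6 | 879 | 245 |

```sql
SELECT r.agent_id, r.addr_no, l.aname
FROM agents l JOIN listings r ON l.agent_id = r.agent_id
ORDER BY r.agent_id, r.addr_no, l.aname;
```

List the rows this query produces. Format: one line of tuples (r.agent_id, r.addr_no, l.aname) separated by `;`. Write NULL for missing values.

(8, 245, Frank)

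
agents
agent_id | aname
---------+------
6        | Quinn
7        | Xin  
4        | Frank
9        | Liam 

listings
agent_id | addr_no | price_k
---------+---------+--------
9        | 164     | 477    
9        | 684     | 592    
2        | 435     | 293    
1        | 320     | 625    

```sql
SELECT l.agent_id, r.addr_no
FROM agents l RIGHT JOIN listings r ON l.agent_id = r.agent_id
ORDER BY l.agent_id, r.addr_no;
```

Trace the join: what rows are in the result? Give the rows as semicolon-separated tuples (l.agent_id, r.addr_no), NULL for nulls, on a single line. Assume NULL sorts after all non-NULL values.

RIGHT JOIN keeps every row from `listings`; unmatched rows get NULL for `agents`'s columns.
Matching on l.agent_id = r.agent_id.
- l (agent_id=6) has no partner in r.
- l (agent_id=7) has no partner in r.
- l (agent_id=4) has no partner in r.
- l (agent_id=9) pairs with 2 row(s) of r.
- 2 row(s) from r found no l partner → padded with NULL.
After projecting and ordering:
l.agent_id | r.addr_no
9 | 164
9 | 684
NULL | 320
NULL | 435

(9, 164); (9, 684); (NULL, 320); (NULL, 435)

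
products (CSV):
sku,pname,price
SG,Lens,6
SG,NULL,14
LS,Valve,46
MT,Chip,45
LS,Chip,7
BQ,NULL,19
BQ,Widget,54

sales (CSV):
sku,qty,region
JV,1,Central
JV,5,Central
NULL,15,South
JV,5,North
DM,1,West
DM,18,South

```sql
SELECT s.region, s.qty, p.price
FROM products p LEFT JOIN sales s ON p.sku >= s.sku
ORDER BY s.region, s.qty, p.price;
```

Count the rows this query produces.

LEFT JOIN keeps every row from `products`; unmatched rows get NULL for `sales`'s columns.
Matching on p.sku >= s.sku. A NULL in a compared column never satisfies the condition.
- p (sku=SG) pairs with 5 row(s) of s.
- p (sku=SG) pairs with 5 row(s) of s.
- p (sku=LS) pairs with 5 row(s) of s.
- p (sku=MT) pairs with 5 row(s) of s.
- p (sku=LS) pairs with 5 row(s) of s.
- p (sku=BQ) has no partner → padded with NULL.
- p (sku=BQ) has no partner → padded with NULL.
Total: 25 matched + 2 padded = 27 rows.

27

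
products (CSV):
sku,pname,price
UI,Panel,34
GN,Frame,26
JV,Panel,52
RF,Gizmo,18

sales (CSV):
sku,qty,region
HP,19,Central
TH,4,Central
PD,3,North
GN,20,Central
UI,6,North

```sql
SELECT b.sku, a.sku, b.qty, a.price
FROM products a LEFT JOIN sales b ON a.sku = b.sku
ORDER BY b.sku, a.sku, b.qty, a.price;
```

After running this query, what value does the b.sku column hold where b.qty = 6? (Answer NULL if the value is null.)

LEFT JOIN keeps every row from `products`; unmatched rows get NULL for `sales`'s columns.
Matching on a.sku = b.sku.
- a (sku=UI) pairs with 1 row(s) of b.
- a (sku=GN) pairs with 1 row(s) of b.
- a (sku=JV) has no partner → padded with NULL.
- a (sku=RF) has no partner → padded with NULL.

UI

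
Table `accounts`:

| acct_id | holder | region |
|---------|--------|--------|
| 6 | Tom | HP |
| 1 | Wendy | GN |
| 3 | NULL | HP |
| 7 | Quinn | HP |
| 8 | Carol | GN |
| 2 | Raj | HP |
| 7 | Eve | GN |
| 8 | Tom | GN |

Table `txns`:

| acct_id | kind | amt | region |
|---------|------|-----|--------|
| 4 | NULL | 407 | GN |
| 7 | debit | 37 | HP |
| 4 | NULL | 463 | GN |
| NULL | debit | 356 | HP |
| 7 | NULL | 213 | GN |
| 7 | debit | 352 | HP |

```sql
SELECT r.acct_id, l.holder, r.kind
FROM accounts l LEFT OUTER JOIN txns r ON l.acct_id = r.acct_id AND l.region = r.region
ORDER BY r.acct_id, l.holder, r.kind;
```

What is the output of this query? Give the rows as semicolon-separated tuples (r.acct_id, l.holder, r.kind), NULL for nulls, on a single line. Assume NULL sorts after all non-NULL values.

LEFT JOIN keeps every row from `accounts`; unmatched rows get NULL for `txns`'s columns.
Matching on l.acct_id = r.acct_id AND l.region = r.region. A NULL in a compared column never satisfies the condition.
- l[0] acct_id=6, region=HP → no match; kept with NULLs on the r side.
- l[1] acct_id=1, region=GN → no match; kept with NULLs on the r side.
- l[2] acct_id=3, region=HP → no match; kept with NULLs on the r side.
- l[3] acct_id=7, region=HP → 2 match(es) in r → 2 row(s).
- l[4] acct_id=8, region=GN → no match; kept with NULLs on the r side.
- l[5] acct_id=2, region=HP → no match; kept with NULLs on the r side.
- l[6] acct_id=7, region=GN → 1 match(es) in r → 1 row(s).
- l[7] acct_id=8, region=GN → no match; kept with NULLs on the r side.
After projecting and ordering:
r.acct_id | l.holder | r.kind
7 | Eve | NULL
7 | Quinn | debit
7 | Quinn | debit
NULL | Carol | NULL
NULL | Raj | NULL
NULL | Tom | NULL
NULL | Tom | NULL
NULL | Wendy | NULL
NULL | NULL | NULL

(7, Eve, NULL); (7, Quinn, debit); (7, Quinn, debit); (NULL, Carol, NULL); (NULL, Raj, NULL); (NULL, Tom, NULL); (NULL, Tom, NULL); (NULL, Wendy, NULL); (NULL, NULL, NULL)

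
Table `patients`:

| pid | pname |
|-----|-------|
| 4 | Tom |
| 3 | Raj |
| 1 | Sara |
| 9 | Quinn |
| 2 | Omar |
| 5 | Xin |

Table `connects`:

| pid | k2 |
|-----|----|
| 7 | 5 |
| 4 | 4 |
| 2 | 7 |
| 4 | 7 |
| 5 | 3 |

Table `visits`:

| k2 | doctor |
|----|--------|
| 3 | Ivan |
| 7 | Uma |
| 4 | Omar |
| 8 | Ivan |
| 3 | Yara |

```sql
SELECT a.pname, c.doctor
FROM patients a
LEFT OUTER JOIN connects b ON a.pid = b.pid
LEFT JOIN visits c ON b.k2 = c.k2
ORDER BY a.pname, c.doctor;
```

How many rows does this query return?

8

Step 1 — a LEFT JOIN b on pid → 7 row(s).
Then LEFT JOIN `visits c` on k2: each of those 7 rows is kept; rows whose b.k2 has no match in c get NULL for c's columns.
Result: 8 row(s).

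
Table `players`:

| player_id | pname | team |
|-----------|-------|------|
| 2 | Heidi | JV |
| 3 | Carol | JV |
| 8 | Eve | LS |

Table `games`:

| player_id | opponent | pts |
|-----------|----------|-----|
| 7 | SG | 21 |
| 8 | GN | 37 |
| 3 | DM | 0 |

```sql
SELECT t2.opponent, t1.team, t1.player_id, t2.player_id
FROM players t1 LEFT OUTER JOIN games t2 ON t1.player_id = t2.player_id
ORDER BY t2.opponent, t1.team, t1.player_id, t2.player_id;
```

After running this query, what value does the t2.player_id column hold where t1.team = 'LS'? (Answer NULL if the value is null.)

LEFT JOIN keeps every row from `players`; unmatched rows get NULL for `games`'s columns.
Matching on t1.player_id = t2.player_id.
- t1 row (player_id=2): no match → kept, t2 columns NULL.
- t1 row (player_id=3): matches 1 t2 row(s) → 1 output row(s).
- t1 row (player_id=8): matches 1 t2 row(s) → 1 output row(s).

8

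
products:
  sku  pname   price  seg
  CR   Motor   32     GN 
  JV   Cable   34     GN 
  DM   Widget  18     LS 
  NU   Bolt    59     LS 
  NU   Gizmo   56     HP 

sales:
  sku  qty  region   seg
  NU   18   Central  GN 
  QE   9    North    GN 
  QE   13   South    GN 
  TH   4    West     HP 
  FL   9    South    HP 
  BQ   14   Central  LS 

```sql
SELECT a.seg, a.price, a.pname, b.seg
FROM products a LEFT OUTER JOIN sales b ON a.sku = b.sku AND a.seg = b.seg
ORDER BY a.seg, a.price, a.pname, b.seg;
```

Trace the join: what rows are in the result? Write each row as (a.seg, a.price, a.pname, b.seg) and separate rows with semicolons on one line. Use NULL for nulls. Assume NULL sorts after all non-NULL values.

LEFT JOIN keeps every row from `products`; unmatched rows get NULL for `sales`'s columns.
Matching on a.sku = b.sku AND a.seg = b.seg.
- a[0] sku=CR, seg=GN → no match; kept with NULLs on the b side.
- a[1] sku=JV, seg=GN → no match; kept with NULLs on the b side.
- a[2] sku=DM, seg=LS → no match; kept with NULLs on the b side.
- a[3] sku=NU, seg=LS → no match; kept with NULLs on the b side.
- a[4] sku=NU, seg=HP → no match; kept with NULLs on the b side.
After projecting and ordering:
a.seg | a.price | a.pname | b.seg
GN | 32 | Motor | NULL
GN | 34 | Cable | NULL
HP | 56 | Gizmo | NULL
LS | 18 | Widget | NULL
LS | 59 | Bolt | NULL

(GN, 32, Motor, NULL); (GN, 34, Cable, NULL); (HP, 56, Gizmo, NULL); (LS, 18, Widget, NULL); (LS, 59, Bolt, NULL)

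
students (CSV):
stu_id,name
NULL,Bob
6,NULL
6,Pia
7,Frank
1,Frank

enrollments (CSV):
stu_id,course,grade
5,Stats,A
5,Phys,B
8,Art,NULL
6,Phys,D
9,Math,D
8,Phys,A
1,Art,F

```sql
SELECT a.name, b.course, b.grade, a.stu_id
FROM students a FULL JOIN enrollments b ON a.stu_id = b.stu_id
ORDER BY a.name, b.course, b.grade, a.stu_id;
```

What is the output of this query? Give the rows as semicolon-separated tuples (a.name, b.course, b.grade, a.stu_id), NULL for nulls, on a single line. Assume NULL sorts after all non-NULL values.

FULL OUTER JOIN keeps every row from both sides; unmatched rows get NULL for the other side's columns.
Matching on a.stu_id = b.stu_id. A NULL in a compared column never satisfies the condition.
- a row (stu_id=NULL): no match → kept, b columns NULL.
- a row (stu_id=6): matches 1 b row(s) → 1 output row(s).
- a row (stu_id=6): matches 1 b row(s) → 1 output row(s).
- a row (stu_id=7): no match → kept, b columns NULL.
- a row (stu_id=1): matches 1 b row(s) → 1 output row(s).
- plus 5 unmatched b row(s), each kept with NULL a columns.
After projecting and ordering:
a.name | b.course | b.grade | a.stu_id
Bob | NULL | NULL | NULL
Frank | Art | F | 1
Frank | NULL | NULL | 7
Pia | Phys | D | 6
NULL | Art | NULL | NULL
NULL | Math | D | NULL
NULL | Phys | A | NULL
NULL | Phys | B | NULL
NULL | Phys | D | 6
NULL | Stats | A | NULL

(Bob, NULL, NULL, NULL); (Frank, Art, F, 1); (Frank, NULL, NULL, 7); (Pia, Phys, D, 6); (NULL, Art, NULL, NULL); (NULL, Math, D, NULL); (NULL, Phys, A, NULL); (NULL, Phys, B, NULL); (NULL, Phys, D, 6); (NULL, Stats, A, NULL)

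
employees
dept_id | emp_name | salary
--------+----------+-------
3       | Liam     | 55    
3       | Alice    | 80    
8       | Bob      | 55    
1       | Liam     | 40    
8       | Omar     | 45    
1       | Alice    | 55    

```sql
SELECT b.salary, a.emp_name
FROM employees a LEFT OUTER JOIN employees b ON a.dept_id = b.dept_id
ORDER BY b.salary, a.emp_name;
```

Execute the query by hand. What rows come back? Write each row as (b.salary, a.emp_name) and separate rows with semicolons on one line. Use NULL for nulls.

(40, Alice); (40, Liam); (45, Bob); (45, Omar); (55, Alice); (55, Alice); (55, Bob); (55, Liam); (55, Liam); (55, Omar); (80, Alice); (80, Liam)

LEFT JOIN keeps every row from `employees a`; unmatched rows get NULL for `employees b`'s columns.
Matching on a.dept_id = b.dept_id.
Matched pairs: 12; unmatched a rows kept: 0.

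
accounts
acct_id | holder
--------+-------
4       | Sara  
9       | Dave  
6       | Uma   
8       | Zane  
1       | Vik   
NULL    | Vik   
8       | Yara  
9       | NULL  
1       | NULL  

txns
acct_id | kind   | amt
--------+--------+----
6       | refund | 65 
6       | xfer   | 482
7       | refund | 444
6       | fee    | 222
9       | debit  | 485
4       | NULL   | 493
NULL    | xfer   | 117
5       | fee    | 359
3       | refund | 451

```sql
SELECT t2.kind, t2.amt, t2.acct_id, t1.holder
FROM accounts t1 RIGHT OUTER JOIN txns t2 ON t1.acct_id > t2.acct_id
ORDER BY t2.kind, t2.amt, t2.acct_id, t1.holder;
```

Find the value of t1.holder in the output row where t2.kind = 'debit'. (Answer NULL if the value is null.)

NULL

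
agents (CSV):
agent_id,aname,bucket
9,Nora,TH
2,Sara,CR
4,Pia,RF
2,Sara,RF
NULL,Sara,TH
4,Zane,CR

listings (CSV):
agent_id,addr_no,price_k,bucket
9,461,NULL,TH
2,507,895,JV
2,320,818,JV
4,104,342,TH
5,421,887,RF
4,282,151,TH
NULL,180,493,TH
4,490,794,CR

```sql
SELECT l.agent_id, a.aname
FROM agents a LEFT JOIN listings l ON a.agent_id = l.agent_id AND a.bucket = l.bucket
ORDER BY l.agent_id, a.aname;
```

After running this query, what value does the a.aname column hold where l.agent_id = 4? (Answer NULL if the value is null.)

LEFT JOIN keeps every row from `agents`; unmatched rows get NULL for `listings`'s columns.
Matching on a.agent_id = l.agent_id AND a.bucket = l.bucket. A NULL in a compared column never satisfies the condition.
- agent_id=9, bucket=TH: 1 matching l row(s), so 1 row(s) emitted.
- agent_id=2, bucket=CR: no l row matches, row kept with l columns NULL.
- agent_id=4, bucket=RF: no l row matches, row kept with l columns NULL.
- agent_id=2, bucket=RF: no l row matches, row kept with l columns NULL.
- agent_id=NULL, bucket=TH: no l row matches, row kept with l columns NULL.
- agent_id=4, bucket=CR: 1 matching l row(s), so 1 row(s) emitted.

Zane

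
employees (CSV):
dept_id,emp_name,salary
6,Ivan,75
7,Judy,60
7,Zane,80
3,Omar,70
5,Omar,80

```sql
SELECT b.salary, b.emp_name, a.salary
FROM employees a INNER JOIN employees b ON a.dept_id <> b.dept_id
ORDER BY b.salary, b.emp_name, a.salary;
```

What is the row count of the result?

INNER JOIN keeps only pairs where the ON condition holds.
Matching on a.dept_id <> b.dept_id.
- a row (dept_id=6): matches 4 b row(s) → 4 output row(s).
- a row (dept_id=7): matches 3 b row(s) → 3 output row(s).
- a row (dept_id=7): matches 3 b row(s) → 3 output row(s).
- a row (dept_id=3): matches 4 b row(s) → 4 output row(s).
- a row (dept_id=5): matches 4 b row(s) → 4 output row(s).
Total: 18 rows.

18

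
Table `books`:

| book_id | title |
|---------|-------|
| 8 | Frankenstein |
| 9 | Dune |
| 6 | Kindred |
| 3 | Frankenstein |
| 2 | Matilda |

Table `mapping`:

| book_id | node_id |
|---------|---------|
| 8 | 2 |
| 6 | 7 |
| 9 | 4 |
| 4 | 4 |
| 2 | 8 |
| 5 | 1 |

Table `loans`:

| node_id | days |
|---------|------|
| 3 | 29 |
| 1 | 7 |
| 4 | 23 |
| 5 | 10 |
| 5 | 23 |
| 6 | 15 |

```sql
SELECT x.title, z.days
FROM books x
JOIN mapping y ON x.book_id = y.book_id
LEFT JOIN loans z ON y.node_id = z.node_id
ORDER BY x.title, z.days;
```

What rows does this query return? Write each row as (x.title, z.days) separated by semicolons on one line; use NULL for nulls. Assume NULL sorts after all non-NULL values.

(Dune, 23); (Frankenstein, NULL); (Kindred, NULL); (Matilda, NULL)

Joins associate left-to-right: books INNER JOIN mapping on book_id gives 4 intermediate row(s).
Then LEFT JOIN `loans z` on node_id: each of those 4 rows is kept; rows whose y.node_id has no match in z get NULL for z's columns.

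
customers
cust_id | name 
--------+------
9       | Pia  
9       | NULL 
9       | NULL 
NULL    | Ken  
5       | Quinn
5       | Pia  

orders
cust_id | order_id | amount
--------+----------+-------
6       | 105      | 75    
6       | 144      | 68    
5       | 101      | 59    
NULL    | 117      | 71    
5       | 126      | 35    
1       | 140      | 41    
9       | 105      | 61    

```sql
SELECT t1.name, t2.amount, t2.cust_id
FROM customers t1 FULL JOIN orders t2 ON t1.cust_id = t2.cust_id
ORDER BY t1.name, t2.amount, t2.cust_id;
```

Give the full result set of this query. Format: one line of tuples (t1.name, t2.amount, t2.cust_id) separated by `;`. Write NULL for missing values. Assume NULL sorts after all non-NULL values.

FULL OUTER JOIN keeps every row from both sides; unmatched rows get NULL for the other side's columns.
Matching on t1.cust_id = t2.cust_id. A NULL in a compared column never satisfies the condition.
- t1[0] cust_id=9 → 1 match(es) in t2 → 1 row(s).
- t1[1] cust_id=9 → 1 match(es) in t2 → 1 row(s).
- t1[2] cust_id=9 → 1 match(es) in t2 → 1 row(s).
- t1[3] cust_id=NULL → no match; kept with NULLs on the t2 side.
- t1[4] cust_id=5 → 2 match(es) in t2 → 2 row(s).
- t1[5] cust_id=5 → 2 match(es) in t2 → 2 row(s).
- plus 4 unmatched t2 row(s), each kept with NULL t1 columns.

(Ken, NULL, NULL); (Pia, 35, 5); (Pia, 59, 5); (Pia, 61, 9); (Quinn, 35, 5); (Quinn, 59, 5); (NULL, 41, 1); (NULL, 61, 9); (NULL, 61, 9); (NULL, 68, 6); (NULL, 71, NULL); (NULL, 75, 6)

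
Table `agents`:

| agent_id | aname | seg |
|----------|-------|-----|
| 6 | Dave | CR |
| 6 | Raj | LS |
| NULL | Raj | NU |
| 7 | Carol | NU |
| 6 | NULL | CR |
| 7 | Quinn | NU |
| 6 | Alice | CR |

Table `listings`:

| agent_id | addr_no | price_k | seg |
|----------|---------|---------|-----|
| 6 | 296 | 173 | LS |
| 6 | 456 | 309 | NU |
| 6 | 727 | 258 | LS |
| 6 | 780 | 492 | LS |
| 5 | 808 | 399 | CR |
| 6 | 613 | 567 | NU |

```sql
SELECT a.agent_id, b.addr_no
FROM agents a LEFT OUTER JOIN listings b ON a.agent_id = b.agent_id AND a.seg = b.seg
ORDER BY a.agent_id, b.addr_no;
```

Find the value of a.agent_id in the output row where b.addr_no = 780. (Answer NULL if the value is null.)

6

LEFT JOIN keeps every row from `agents`; unmatched rows get NULL for `listings`'s columns.
Matching on a.agent_id = b.agent_id AND a.seg = b.seg. A NULL in a compared column never satisfies the condition.
- agent_id=6, seg=CR: no b row matches, row kept with b columns NULL.
- agent_id=6, seg=LS: 3 matching b row(s), so 3 row(s) emitted.
- agent_id=NULL, seg=NU: no b row matches, row kept with b columns NULL.
- agent_id=7, seg=NU: no b row matches, row kept with b columns NULL.
- agent_id=6, seg=CR: no b row matches, row kept with b columns NULL.
- agent_id=7, seg=NU: no b row matches, row kept with b columns NULL.
- agent_id=6, seg=CR: no b row matches, row kept with b columns NULL.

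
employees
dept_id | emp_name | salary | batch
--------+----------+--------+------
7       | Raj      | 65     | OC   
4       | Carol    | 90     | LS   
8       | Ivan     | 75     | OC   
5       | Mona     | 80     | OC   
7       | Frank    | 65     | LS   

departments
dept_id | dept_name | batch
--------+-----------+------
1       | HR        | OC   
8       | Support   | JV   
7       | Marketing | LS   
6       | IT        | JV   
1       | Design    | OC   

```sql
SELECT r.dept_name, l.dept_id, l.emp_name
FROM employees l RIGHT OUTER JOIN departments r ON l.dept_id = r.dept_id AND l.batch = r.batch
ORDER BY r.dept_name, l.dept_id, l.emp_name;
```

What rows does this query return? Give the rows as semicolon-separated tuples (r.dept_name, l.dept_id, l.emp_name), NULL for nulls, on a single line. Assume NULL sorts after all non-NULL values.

(Design, NULL, NULL); (HR, NULL, NULL); (IT, NULL, NULL); (Marketing, 7, Frank); (Support, NULL, NULL)

RIGHT JOIN keeps every row from `departments`; unmatched rows get NULL for `employees`'s columns.
Matching on l.dept_id = r.dept_id AND l.batch = r.batch.
Matched pairs: 1; unmatched r rows kept: 4.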